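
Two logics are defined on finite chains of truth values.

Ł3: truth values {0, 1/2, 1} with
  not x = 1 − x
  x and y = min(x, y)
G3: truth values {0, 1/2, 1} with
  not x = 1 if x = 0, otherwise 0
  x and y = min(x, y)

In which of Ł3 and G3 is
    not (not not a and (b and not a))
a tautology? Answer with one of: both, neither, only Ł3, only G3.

In Ł3: at a = 1/2, b = 1/2 the value is 1/2 — not a tautology.
In G3: every assignment gives 1 — tautology.

only G3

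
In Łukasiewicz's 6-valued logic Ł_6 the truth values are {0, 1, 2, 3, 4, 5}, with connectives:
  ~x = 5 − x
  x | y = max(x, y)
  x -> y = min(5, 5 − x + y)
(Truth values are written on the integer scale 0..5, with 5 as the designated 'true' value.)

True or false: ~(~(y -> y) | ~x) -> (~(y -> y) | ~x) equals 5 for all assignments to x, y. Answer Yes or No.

Counterexample: take x = 3, y = 0.
y -> y = 0 -> 0 = 5
~(y -> y) = ~5 = 0
~x = ~3 = 2
~(y -> y) | ~x = 0 | 2 = 2
~(~(y -> y) | ~x) = ~2 = 3
y -> y = 0 -> 0 = 5
~(y -> y) = ~5 = 0
~x = ~3 = 2
~(y -> y) | ~x = 0 | 2 = 2
~(~(y -> y) | ~x) -> (~(y -> y) | ~x) = 3 -> 2 = 4
This gives 4 ≠ 5.

No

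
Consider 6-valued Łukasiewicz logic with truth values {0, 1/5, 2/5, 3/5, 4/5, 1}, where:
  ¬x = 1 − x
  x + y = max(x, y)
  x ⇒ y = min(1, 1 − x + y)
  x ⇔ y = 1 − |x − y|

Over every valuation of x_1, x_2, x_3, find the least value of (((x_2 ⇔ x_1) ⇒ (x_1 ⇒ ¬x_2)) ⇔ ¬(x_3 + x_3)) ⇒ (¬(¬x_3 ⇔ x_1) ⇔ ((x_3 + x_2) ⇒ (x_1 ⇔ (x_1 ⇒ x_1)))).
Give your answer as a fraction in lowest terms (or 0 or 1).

Take x_1 = 0, x_2 = 1, x_3 = 0:
x_2 ⇔ x_1 = 1 ⇔ 0 = 0
¬x_2 = ¬1 = 0
x_1 ⇒ ¬x_2 = 0 ⇒ 0 = 1
(x_2 ⇔ x_1) ⇒ (x_1 ⇒ ¬x_2) = 0 ⇒ 1 = 1
x_3 + x_3 = 0 + 0 = 0
¬(x_3 + x_3) = ¬0 = 1
((x_2 ⇔ x_1) ⇒ (x_1 ⇒ ¬x_2)) ⇔ ¬(x_3 + x_3) = 1 ⇔ 1 = 1
¬x_3 = ¬0 = 1
¬x_3 ⇔ x_1 = 1 ⇔ 0 = 0
¬(¬x_3 ⇔ x_1) = ¬0 = 1
x_3 + x_2 = 0 + 1 = 1
x_1 ⇒ x_1 = 0 ⇒ 0 = 1
x_1 ⇔ (x_1 ⇒ x_1) = 0 ⇔ 1 = 0
(x_3 + x_2) ⇒ (x_1 ⇔ (x_1 ⇒ x_1)) = 1 ⇒ 0 = 0
¬(¬x_3 ⇔ x_1) ⇔ ((x_3 + x_2) ⇒ (x_1 ⇔ (x_1 ⇒ x_1))) = 1 ⇔ 0 = 0
(((x_2 ⇔ x_1) ⇒ (x_1 ⇒ ¬x_2)) ⇔ ¬(x_3 + x_3)) ⇒ (¬(¬x_3 ⇔ x_1) ⇔ ((x_3 + x_2) ⇒ (x_1 ⇔ (x_1 ⇒ x_1)))) = 1 ⇒ 0 = 0
No assignment yields a value below 0, so this is the minimum.

0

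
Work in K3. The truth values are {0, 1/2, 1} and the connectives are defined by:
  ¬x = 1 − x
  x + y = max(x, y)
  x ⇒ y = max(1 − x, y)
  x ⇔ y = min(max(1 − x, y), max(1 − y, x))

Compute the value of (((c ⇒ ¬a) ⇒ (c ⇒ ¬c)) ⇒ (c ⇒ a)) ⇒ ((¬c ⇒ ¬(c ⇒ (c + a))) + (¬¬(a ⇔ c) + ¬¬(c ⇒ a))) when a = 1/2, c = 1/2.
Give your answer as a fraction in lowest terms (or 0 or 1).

¬a = ¬1/2 = 1/2
c ⇒ ¬a = 1/2 ⇒ 1/2 = 1/2
¬c = ¬1/2 = 1/2
c ⇒ ¬c = 1/2 ⇒ 1/2 = 1/2
(c ⇒ ¬a) ⇒ (c ⇒ ¬c) = 1/2 ⇒ 1/2 = 1/2
c ⇒ a = 1/2 ⇒ 1/2 = 1/2
((c ⇒ ¬a) ⇒ (c ⇒ ¬c)) ⇒ (c ⇒ a) = 1/2 ⇒ 1/2 = 1/2
¬c = ¬1/2 = 1/2
c + a = 1/2 + 1/2 = 1/2
c ⇒ (c + a) = 1/2 ⇒ 1/2 = 1/2
¬(c ⇒ (c + a)) = ¬1/2 = 1/2
¬c ⇒ ¬(c ⇒ (c + a)) = 1/2 ⇒ 1/2 = 1/2
a ⇔ c = 1/2 ⇔ 1/2 = 1/2
¬(a ⇔ c) = ¬1/2 = 1/2
¬¬(a ⇔ c) = ¬1/2 = 1/2
c ⇒ a = 1/2 ⇒ 1/2 = 1/2
¬(c ⇒ a) = ¬1/2 = 1/2
¬¬(c ⇒ a) = ¬1/2 = 1/2
¬¬(a ⇔ c) + ¬¬(c ⇒ a) = 1/2 + 1/2 = 1/2
(¬c ⇒ ¬(c ⇒ (c + a))) + (¬¬(a ⇔ c) + ¬¬(c ⇒ a)) = 1/2 + 1/2 = 1/2
(((c ⇒ ¬a) ⇒ (c ⇒ ¬c)) ⇒ (c ⇒ a)) ⇒ ((¬c ⇒ ¬(c ⇒ (c + a))) + (¬¬(a ⇔ c) + ¬¬(c ⇒ a))) = 1/2 ⇒ 1/2 = 1/2

1/2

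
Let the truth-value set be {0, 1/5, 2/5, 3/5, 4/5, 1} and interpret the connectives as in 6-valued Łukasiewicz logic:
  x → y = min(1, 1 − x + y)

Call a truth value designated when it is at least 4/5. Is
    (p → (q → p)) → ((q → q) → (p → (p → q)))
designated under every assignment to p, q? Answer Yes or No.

Counterexample: take p = 4/5, q = 0.
q → p = 0 → 4/5 = 1
p → (q → p) = 4/5 → 1 = 1
q → q = 0 → 0 = 1
p → q = 4/5 → 0 = 1/5
p → (p → q) = 4/5 → 1/5 = 2/5
(q → q) → (p → (p → q)) = 1 → 2/5 = 2/5
(p → (q → p)) → ((q → q) → (p → (p → q))) = 1 → 2/5 = 2/5
This gives 2/5, which is below 4/5.

No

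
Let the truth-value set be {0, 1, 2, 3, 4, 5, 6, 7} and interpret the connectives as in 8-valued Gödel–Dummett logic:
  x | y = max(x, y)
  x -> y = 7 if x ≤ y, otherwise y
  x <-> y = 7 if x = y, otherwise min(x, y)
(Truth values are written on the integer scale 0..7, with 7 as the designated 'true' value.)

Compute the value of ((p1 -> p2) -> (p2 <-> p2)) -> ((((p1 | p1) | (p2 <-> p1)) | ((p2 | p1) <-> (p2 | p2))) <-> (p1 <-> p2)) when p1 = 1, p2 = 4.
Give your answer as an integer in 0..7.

1

p1 -> p2 = 1 -> 4 = 7
p2 <-> p2 = 4 <-> 4 = 7
(p1 -> p2) -> (p2 <-> p2) = 7 -> 7 = 7
p1 | p1 = 1 | 1 = 1
p2 <-> p1 = 4 <-> 1 = 1
(p1 | p1) | (p2 <-> p1) = 1 | 1 = 1
p2 | p1 = 4 | 1 = 4
p2 | p2 = 4 | 4 = 4
(p2 | p1) <-> (p2 | p2) = 4 <-> 4 = 7
((p1 | p1) | (p2 <-> p1)) | ((p2 | p1) <-> (p2 | p2)) = 1 | 7 = 7
p1 <-> p2 = 1 <-> 4 = 1
(((p1 | p1) | (p2 <-> p1)) | ((p2 | p1) <-> (p2 | p2))) <-> (p1 <-> p2) = 7 <-> 1 = 1
((p1 -> p2) -> (p2 <-> p2)) -> ((((p1 | p1) | (p2 <-> p1)) | ((p2 | p1) <-> (p2 | p2))) <-> (p1 <-> p2)) = 7 -> 1 = 1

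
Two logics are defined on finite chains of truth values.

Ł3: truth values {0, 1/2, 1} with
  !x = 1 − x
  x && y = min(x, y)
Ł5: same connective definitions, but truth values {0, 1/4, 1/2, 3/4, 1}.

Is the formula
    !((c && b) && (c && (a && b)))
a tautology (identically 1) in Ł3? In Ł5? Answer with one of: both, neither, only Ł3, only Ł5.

In Ł3: at a = 1/2, b = 1/2, c = 1/2 the value is 1/2 — not a tautology.
In Ł5: at a = 1/4, b = 1/4, c = 1/4 the value is 3/4 — not a tautology.

neither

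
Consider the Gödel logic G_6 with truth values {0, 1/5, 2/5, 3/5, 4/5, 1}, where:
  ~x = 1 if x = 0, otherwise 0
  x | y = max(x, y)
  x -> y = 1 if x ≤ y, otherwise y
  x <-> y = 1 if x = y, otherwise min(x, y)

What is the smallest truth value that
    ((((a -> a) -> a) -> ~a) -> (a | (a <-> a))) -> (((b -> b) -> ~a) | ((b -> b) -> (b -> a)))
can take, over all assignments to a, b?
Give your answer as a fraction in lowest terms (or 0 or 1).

Take a = 1/5, b = 2/5:
a -> a = 1/5 -> 1/5 = 1
(a -> a) -> a = 1 -> 1/5 = 1/5
~a = ~1/5 = 0
((a -> a) -> a) -> ~a = 1/5 -> 0 = 0
a <-> a = 1/5 <-> 1/5 = 1
a | (a <-> a) = 1/5 | 1 = 1
(((a -> a) -> a) -> ~a) -> (a | (a <-> a)) = 0 -> 1 = 1
b -> b = 2/5 -> 2/5 = 1
~a = ~1/5 = 0
(b -> b) -> ~a = 1 -> 0 = 0
b -> b = 2/5 -> 2/5 = 1
b -> a = 2/5 -> 1/5 = 1/5
(b -> b) -> (b -> a) = 1 -> 1/5 = 1/5
((b -> b) -> ~a) | ((b -> b) -> (b -> a)) = 0 | 1/5 = 1/5
((((a -> a) -> a) -> ~a) -> (a | (a <-> a))) -> (((b -> b) -> ~a) | ((b -> b) -> (b -> a))) = 1 -> 1/5 = 1/5
No assignment yields a value below 1/5, so this is the minimum.

1/5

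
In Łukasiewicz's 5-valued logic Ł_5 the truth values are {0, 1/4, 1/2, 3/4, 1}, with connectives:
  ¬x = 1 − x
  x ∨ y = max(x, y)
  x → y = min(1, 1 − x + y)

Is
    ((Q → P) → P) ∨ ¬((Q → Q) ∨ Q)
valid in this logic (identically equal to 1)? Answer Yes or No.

Counterexample: take P = 0, Q = 0.
Q → P = 0 → 0 = 1
(Q → P) → P = 1 → 0 = 0
Q → Q = 0 → 0 = 1
(Q → Q) ∨ Q = 1 ∨ 0 = 1
¬((Q → Q) ∨ Q) = ¬1 = 0
((Q → P) → P) ∨ ¬((Q → Q) ∨ Q) = 0 ∨ 0 = 0
This gives 0 ≠ 1.

No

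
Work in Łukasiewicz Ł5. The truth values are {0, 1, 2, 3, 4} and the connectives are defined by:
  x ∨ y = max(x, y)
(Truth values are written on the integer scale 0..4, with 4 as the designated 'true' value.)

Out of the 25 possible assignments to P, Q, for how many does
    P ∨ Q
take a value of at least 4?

value 4: 9 assignments (counts)
value 3: 7 assignments
value 2: 5 assignments
value 1: 3 assignments
value 0: 1 assignment
So 9 of the 25 assignments meet the threshold.

9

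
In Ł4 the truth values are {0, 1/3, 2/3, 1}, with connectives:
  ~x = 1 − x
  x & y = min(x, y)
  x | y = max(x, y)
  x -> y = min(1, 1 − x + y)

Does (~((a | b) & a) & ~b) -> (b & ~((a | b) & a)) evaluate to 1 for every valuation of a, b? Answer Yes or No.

Counterexample: take a = 0, b = 0.
a | b = 0 | 0 = 0
(a | b) & a = 0 & 0 = 0
~((a | b) & a) = ~0 = 1
~b = ~0 = 1
~((a | b) & a) & ~b = 1 & 1 = 1
a | b = 0 | 0 = 0
(a | b) & a = 0 & 0 = 0
~((a | b) & a) = ~0 = 1
b & ~((a | b) & a) = 0 & 1 = 0
(~((a | b) & a) & ~b) -> (b & ~((a | b) & a)) = 1 -> 0 = 0
This gives 0 ≠ 1.

No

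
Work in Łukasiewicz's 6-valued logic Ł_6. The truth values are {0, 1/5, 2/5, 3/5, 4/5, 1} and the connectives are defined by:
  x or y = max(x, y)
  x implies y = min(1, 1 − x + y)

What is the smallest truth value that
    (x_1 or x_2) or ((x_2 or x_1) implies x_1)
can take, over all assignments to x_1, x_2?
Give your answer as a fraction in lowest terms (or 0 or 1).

3/5

Take x_1 = 0, x_2 = 2/5:
x_1 or x_2 = 0 or 2/5 = 2/5
x_2 or x_1 = 2/5 or 0 = 2/5
(x_2 or x_1) implies x_1 = 2/5 implies 0 = 3/5
(x_1 or x_2) or ((x_2 or x_1) implies x_1) = 2/5 or 3/5 = 3/5
No assignment yields a value below 3/5, so this is the minimum.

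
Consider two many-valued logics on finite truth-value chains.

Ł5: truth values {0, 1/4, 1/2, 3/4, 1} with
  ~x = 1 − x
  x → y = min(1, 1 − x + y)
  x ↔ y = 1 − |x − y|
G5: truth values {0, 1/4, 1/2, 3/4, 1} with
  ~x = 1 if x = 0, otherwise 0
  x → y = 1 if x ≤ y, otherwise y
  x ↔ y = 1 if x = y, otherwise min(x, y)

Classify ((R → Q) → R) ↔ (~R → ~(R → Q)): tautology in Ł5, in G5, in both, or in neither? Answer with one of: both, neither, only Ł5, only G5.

only Ł5

In Ł5: every assignment gives 1 — tautology.
In G5: at Q = 1/4, R = 1/4 the value is 1/4 — not a tautology.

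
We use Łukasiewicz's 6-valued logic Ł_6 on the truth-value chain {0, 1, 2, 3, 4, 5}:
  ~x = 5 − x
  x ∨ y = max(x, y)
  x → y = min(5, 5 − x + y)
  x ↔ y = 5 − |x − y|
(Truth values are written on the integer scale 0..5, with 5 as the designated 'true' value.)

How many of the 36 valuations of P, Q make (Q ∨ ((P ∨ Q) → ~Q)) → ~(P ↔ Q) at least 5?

5

value 5: 5 assignments (counts)
value 4: 5 assignments
value 3: 7 assignments
value 2: 7 assignments
value 1: 8 assignments
value 0: 4 assignments
So 5 of the 36 assignments meet the threshold.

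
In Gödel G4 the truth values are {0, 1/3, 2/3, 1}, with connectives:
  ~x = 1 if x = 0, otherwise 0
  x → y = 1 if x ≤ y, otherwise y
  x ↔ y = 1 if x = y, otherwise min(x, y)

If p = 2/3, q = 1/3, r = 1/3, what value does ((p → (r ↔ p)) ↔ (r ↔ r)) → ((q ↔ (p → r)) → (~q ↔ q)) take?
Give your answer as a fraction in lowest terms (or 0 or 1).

0

r ↔ p = 1/3 ↔ 2/3 = 1/3
p → (r ↔ p) = 2/3 → 1/3 = 1/3
r ↔ r = 1/3 ↔ 1/3 = 1
(p → (r ↔ p)) ↔ (r ↔ r) = 1/3 ↔ 1 = 1/3
p → r = 2/3 → 1/3 = 1/3
q ↔ (p → r) = 1/3 ↔ 1/3 = 1
~q = ~1/3 = 0
~q ↔ q = 0 ↔ 1/3 = 0
(q ↔ (p → r)) → (~q ↔ q) = 1 → 0 = 0
((p → (r ↔ p)) ↔ (r ↔ r)) → ((q ↔ (p → r)) → (~q ↔ q)) = 1/3 → 0 = 0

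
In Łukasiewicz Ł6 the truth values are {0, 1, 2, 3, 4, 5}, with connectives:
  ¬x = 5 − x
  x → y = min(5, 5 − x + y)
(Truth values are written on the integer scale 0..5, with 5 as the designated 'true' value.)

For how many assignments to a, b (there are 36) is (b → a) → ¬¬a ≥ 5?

11

value 5: 11 assignments (counts)
value 4: 9 assignments
value 3: 7 assignments
value 2: 5 assignments
value 1: 3 assignments
value 0: 1 assignment
So 11 of the 36 assignments meet the threshold.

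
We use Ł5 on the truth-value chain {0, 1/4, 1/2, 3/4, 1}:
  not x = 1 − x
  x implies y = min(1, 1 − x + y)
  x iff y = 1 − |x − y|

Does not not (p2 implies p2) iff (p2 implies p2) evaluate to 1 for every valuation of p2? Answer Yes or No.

p2 = 0 ↦ 1
p2 = 1/4 ↦ 1
p2 = 1/2 ↦ 1
p2 = 3/4 ↦ 1
p2 = 1 ↦ 1
Every assignment gives a value ≥ 1.

Yes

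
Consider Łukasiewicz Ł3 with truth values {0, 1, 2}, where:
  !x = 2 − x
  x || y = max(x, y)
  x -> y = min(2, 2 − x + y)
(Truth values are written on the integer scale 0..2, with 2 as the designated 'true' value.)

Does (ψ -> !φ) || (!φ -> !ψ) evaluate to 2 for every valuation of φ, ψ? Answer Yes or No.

Counterexample: take φ = 1, ψ = 2.
!φ = !1 = 1
ψ -> !φ = 2 -> 1 = 1
!φ = !1 = 1
!ψ = !2 = 0
!φ -> !ψ = 1 -> 0 = 1
(ψ -> !φ) || (!φ -> !ψ) = 1 || 1 = 1
This gives 1 ≠ 2.

No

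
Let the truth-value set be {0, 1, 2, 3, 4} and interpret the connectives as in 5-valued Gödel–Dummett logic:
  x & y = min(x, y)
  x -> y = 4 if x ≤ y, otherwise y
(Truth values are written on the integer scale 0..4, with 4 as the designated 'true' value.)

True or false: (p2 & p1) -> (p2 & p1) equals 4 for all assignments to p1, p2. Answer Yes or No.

At p1 = 3, p2 = 1, for instance:
p2 & p1 = 1 & 3 = 1
(p2 & p1) -> (p2 & p1) = 1 -> 1 = 4
and checking the remaining 24 assignments likewise gives ≥ 4 in every case.

Yes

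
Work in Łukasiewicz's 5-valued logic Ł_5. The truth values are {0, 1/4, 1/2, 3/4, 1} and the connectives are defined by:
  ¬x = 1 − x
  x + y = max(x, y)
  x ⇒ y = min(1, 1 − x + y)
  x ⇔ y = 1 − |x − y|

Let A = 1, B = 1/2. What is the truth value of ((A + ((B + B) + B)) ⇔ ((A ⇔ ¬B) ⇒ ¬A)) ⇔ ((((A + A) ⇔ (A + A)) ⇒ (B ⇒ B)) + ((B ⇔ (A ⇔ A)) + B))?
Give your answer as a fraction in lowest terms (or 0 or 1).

1/2

B + B = 1/2 + 1/2 = 1/2
(B + B) + B = 1/2 + 1/2 = 1/2
A + ((B + B) + B) = 1 + 1/2 = 1
¬B = ¬1/2 = 1/2
A ⇔ ¬B = 1 ⇔ 1/2 = 1/2
¬A = ¬1 = 0
(A ⇔ ¬B) ⇒ ¬A = 1/2 ⇒ 0 = 1/2
(A + ((B + B) + B)) ⇔ ((A ⇔ ¬B) ⇒ ¬A) = 1 ⇔ 1/2 = 1/2
A + A = 1 + 1 = 1
A + A = 1 + 1 = 1
(A + A) ⇔ (A + A) = 1 ⇔ 1 = 1
B ⇒ B = 1/2 ⇒ 1/2 = 1
((A + A) ⇔ (A + A)) ⇒ (B ⇒ B) = 1 ⇒ 1 = 1
A ⇔ A = 1 ⇔ 1 = 1
B ⇔ (A ⇔ A) = 1/2 ⇔ 1 = 1/2
(B ⇔ (A ⇔ A)) + B = 1/2 + 1/2 = 1/2
(((A + A) ⇔ (A + A)) ⇒ (B ⇒ B)) + ((B ⇔ (A ⇔ A)) + B) = 1 + 1/2 = 1
((A + ((B + B) + B)) ⇔ ((A ⇔ ¬B) ⇒ ¬A)) ⇔ ((((A + A) ⇔ (A + A)) ⇒ (B ⇒ B)) + ((B ⇔ (A ⇔ A)) + B)) = 1/2 ⇔ 1 = 1/2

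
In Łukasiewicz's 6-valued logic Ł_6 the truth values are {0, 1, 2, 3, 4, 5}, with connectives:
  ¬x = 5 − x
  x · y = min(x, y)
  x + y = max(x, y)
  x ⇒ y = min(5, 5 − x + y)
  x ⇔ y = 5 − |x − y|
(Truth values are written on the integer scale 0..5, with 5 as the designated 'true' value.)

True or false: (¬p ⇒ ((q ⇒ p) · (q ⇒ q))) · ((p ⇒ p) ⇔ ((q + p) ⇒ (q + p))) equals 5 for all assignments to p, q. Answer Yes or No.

No

Counterexample: take p = 0, q = 1.
¬p = ¬0 = 5
q ⇒ p = 1 ⇒ 0 = 4
q ⇒ q = 1 ⇒ 1 = 5
(q ⇒ p) · (q ⇒ q) = 4 · 5 = 4
¬p ⇒ ((q ⇒ p) · (q ⇒ q)) = 5 ⇒ 4 = 4
p ⇒ p = 0 ⇒ 0 = 5
q + p = 1 + 0 = 1
q + p = 1 + 0 = 1
(q + p) ⇒ (q + p) = 1 ⇒ 1 = 5
(p ⇒ p) ⇔ ((q + p) ⇒ (q + p)) = 5 ⇔ 5 = 5
(¬p ⇒ ((q ⇒ p) · (q ⇒ q))) · ((p ⇒ p) ⇔ ((q + p) ⇒ (q + p))) = 4 · 5 = 4
This gives 4 ≠ 5.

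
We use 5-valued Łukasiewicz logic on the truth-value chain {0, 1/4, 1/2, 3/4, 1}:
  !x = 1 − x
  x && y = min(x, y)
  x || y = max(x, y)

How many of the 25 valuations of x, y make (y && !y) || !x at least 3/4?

value 1: 5 assignments (counts)
value 3/4: 5 assignments (counts)
value 1/2: 7 assignments
value 1/4: 6 assignments
value 0: 2 assignments
So 10 of the 25 assignments meet the threshold.

10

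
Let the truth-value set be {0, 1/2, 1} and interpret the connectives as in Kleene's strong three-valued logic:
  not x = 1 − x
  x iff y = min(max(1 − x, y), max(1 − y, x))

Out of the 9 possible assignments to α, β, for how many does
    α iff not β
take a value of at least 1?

2

α = 0, β = 0 ↦ 0  <
α = 0, β = 1/2 ↦ 1/2  <
α = 0, β = 1 ↦ 1  ≥
α = 1/2, β = 0 ↦ 1/2  <
α = 1/2, β = 1/2 ↦ 1/2  <
α = 1/2, β = 1 ↦ 1/2  <
α = 1, β = 0 ↦ 1  ≥
α = 1, β = 1/2 ↦ 1/2  <
α = 1, β = 1 ↦ 0  <
So 2 of the 9 assignments meet the threshold.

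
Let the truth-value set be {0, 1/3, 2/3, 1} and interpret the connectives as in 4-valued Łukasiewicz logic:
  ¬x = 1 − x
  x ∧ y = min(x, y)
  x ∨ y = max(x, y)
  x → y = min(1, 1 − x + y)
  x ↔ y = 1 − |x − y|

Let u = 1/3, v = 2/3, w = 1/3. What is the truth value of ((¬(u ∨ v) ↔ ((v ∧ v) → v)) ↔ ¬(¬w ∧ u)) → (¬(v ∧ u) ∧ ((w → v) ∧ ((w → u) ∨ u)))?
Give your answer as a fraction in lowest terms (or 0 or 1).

1

u ∨ v = 1/3 ∨ 2/3 = 2/3
¬(u ∨ v) = ¬2/3 = 1/3
v ∧ v = 2/3 ∧ 2/3 = 2/3
(v ∧ v) → v = 2/3 → 2/3 = 1
¬(u ∨ v) ↔ ((v ∧ v) → v) = 1/3 ↔ 1 = 1/3
¬w = ¬1/3 = 2/3
¬w ∧ u = 2/3 ∧ 1/3 = 1/3
¬(¬w ∧ u) = ¬1/3 = 2/3
(¬(u ∨ v) ↔ ((v ∧ v) → v)) ↔ ¬(¬w ∧ u) = 1/3 ↔ 2/3 = 2/3
v ∧ u = 2/3 ∧ 1/3 = 1/3
¬(v ∧ u) = ¬1/3 = 2/3
w → v = 1/3 → 2/3 = 1
w → u = 1/3 → 1/3 = 1
(w → u) ∨ u = 1 ∨ 1/3 = 1
(w → v) ∧ ((w → u) ∨ u) = 1 ∧ 1 = 1
¬(v ∧ u) ∧ ((w → v) ∧ ((w → u) ∨ u)) = 2/3 ∧ 1 = 2/3
((¬(u ∨ v) ↔ ((v ∧ v) → v)) ↔ ¬(¬w ∧ u)) → (¬(v ∧ u) ∧ ((w → v) ∧ ((w → u) ∨ u))) = 2/3 → 2/3 = 1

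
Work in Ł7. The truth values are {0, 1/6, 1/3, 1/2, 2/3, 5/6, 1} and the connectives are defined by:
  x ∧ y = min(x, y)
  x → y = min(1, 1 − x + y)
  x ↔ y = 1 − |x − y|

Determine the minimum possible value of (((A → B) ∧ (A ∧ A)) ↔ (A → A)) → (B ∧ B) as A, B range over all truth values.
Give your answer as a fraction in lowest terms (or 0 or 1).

Take A = 1/2, B = 0:
A → B = 1/2 → 0 = 1/2
A ∧ A = 1/2 ∧ 1/2 = 1/2
(A → B) ∧ (A ∧ A) = 1/2 ∧ 1/2 = 1/2
A → A = 1/2 → 1/2 = 1
((A → B) ∧ (A ∧ A)) ↔ (A → A) = 1/2 ↔ 1 = 1/2
B ∧ B = 0 ∧ 0 = 0
(((A → B) ∧ (A ∧ A)) ↔ (A → A)) → (B ∧ B) = 1/2 → 0 = 1/2
No assignment yields a value below 1/2, so this is the minimum.

1/2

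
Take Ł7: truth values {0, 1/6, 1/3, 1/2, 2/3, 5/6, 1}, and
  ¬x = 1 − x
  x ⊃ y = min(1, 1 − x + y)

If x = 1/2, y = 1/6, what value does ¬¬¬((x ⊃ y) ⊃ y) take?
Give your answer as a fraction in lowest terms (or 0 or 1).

1/2

x ⊃ y = 1/2 ⊃ 1/6 = 2/3
(x ⊃ y) ⊃ y = 2/3 ⊃ 1/6 = 1/2
¬((x ⊃ y) ⊃ y) = ¬1/2 = 1/2
¬¬((x ⊃ y) ⊃ y) = ¬1/2 = 1/2
¬¬¬((x ⊃ y) ⊃ y) = ¬1/2 = 1/2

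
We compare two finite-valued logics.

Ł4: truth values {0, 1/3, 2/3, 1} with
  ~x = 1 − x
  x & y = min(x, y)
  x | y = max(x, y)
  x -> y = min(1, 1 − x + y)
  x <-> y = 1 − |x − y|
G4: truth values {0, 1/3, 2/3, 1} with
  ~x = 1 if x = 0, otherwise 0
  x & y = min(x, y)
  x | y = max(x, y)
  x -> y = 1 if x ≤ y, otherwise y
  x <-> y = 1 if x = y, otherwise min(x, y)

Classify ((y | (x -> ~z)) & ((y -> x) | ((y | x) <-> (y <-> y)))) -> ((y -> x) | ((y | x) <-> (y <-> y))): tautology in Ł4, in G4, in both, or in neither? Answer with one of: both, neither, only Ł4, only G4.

In Ł4: every assignment gives 1 — tautology.
In G4: every assignment gives 1 — tautology.

both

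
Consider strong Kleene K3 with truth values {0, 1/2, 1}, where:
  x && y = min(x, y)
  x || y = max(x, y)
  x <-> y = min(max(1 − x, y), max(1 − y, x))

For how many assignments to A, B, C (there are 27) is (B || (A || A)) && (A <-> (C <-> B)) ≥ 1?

value 1: 3 assignments (counts)
value 1/2: 18 assignments
value 0: 6 assignments
So 3 of the 27 assignments meet the threshold.

3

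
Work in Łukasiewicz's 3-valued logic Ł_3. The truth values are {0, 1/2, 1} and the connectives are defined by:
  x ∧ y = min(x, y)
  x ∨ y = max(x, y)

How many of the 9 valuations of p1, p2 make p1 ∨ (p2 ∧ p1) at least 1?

p1 = 0, p2 = 0 ↦ 0  <
p1 = 0, p2 = 1/2 ↦ 0  <
p1 = 0, p2 = 1 ↦ 0  <
p1 = 1/2, p2 = 0 ↦ 1/2  <
p1 = 1/2, p2 = 1/2 ↦ 1/2  <
p1 = 1/2, p2 = 1 ↦ 1/2  <
p1 = 1, p2 = 0 ↦ 1  ≥
p1 = 1, p2 = 1/2 ↦ 1  ≥
p1 = 1, p2 = 1 ↦ 1  ≥
So 3 of the 9 assignments meet the threshold.

3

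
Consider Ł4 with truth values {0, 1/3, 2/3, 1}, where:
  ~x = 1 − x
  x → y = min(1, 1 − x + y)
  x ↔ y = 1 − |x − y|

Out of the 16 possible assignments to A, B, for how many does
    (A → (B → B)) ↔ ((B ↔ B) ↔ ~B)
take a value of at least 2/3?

A = 0, B = 0 ↦ 1  ≥
A = 0, B = 1/3 ↦ 2/3  ≥
A = 0, B = 2/3 ↦ 1/3  <
A = 0, B = 1 ↦ 0  <
A = 1/3, B = 0 ↦ 1  ≥
A = 1/3, B = 1/3 ↦ 2/3  ≥
A = 1/3, B = 2/3 ↦ 1/3  <
A = 1/3, B = 1 ↦ 0  <
A = 2/3, B = 0 ↦ 1  ≥
A = 2/3, B = 1/3 ↦ 2/3  ≥
A = 2/3, B = 2/3 ↦ 1/3  <
A = 2/3, B = 1 ↦ 0  <
A = 1, B = 0 ↦ 1  ≥
A = 1, B = 1/3 ↦ 2/3  ≥
A = 1, B = 2/3 ↦ 1/3  <
A = 1, B = 1 ↦ 0  <
So 8 of the 16 assignments meet the threshold.

8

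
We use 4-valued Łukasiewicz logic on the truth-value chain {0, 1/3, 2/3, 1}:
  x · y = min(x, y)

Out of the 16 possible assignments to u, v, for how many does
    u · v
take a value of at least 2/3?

u = 0, v = 0 ↦ 0  <
u = 0, v = 1/3 ↦ 0  <
u = 0, v = 2/3 ↦ 0  <
u = 0, v = 1 ↦ 0  <
u = 1/3, v = 0 ↦ 0  <
u = 1/3, v = 1/3 ↦ 1/3  <
u = 1/3, v = 2/3 ↦ 1/3  <
u = 1/3, v = 1 ↦ 1/3  <
u = 2/3, v = 0 ↦ 0  <
u = 2/3, v = 1/3 ↦ 1/3  <
u = 2/3, v = 2/3 ↦ 2/3  ≥
u = 2/3, v = 1 ↦ 2/3  ≥
u = 1, v = 0 ↦ 0  <
u = 1, v = 1/3 ↦ 1/3  <
u = 1, v = 2/3 ↦ 2/3  ≥
u = 1, v = 1 ↦ 1  ≥
So 4 of the 16 assignments meet the threshold.

4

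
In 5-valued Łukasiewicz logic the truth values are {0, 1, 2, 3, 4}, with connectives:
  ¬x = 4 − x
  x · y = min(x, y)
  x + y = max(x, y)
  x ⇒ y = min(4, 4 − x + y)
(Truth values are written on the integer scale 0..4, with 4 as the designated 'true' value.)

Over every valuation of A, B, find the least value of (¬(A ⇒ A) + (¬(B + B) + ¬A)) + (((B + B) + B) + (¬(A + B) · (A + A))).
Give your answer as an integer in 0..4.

2

Take A = 2, B = 2:
A ⇒ A = 2 ⇒ 2 = 4
¬(A ⇒ A) = ¬4 = 0
B + B = 2 + 2 = 2
¬(B + B) = ¬2 = 2
¬A = ¬2 = 2
¬(B + B) + ¬A = 2 + 2 = 2
¬(A ⇒ A) + (¬(B + B) + ¬A) = 0 + 2 = 2
B + B = 2 + 2 = 2
(B + B) + B = 2 + 2 = 2
A + B = 2 + 2 = 2
¬(A + B) = ¬2 = 2
A + A = 2 + 2 = 2
¬(A + B) · (A + A) = 2 · 2 = 2
((B + B) + B) + (¬(A + B) · (A + A)) = 2 + 2 = 2
(¬(A ⇒ A) + (¬(B + B) + ¬A)) + (((B + B) + B) + (¬(A + B) · (A + A))) = 2 + 2 = 2
No assignment yields a value below 2, so this is the minimum.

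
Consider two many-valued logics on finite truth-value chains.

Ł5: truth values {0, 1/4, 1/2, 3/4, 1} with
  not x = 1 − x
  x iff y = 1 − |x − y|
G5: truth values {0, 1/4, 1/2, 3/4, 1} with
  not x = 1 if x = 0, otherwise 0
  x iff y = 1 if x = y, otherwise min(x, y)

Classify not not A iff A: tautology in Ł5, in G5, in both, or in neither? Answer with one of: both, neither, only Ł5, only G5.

In Ł5: every assignment gives 1 — tautology.
In G5: at A = 1/4 the value is 1/4 — not a tautology.

only Ł5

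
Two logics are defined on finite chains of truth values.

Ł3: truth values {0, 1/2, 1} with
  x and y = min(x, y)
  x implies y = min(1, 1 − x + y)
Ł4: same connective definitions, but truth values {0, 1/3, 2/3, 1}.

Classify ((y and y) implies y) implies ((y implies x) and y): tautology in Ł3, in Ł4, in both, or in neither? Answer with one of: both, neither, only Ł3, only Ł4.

In Ł3: at x = 0, y = 0 the value is 0 — not a tautology.
In Ł4: at x = 0, y = 0 the value is 0 — not a tautology.

neither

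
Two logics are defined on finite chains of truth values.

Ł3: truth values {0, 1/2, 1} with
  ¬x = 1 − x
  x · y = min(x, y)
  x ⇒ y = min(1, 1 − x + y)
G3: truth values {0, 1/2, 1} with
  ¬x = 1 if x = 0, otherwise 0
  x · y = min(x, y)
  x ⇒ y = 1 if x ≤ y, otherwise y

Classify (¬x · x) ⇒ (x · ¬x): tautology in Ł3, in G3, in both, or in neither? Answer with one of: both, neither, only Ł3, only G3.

In Ł3: every assignment gives 1 — tautology.
In G3: every assignment gives 1 — tautology.

both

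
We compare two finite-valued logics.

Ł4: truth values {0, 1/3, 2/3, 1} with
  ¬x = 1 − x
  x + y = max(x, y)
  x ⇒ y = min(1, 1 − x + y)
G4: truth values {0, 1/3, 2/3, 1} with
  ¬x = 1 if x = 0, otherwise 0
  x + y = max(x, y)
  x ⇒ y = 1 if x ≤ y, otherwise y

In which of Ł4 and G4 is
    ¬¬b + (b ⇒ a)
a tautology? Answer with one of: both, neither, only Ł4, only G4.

In Ł4: at a = 0, b = 1/3 the value is 2/3 — not a tautology.
In G4: every assignment gives 1 — tautology.

only G4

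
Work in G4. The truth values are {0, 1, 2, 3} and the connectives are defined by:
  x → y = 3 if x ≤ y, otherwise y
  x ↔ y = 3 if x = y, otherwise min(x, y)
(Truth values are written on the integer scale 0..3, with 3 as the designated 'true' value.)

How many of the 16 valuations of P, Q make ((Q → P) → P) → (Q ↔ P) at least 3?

P = 0, Q = 0 ↦ 3  ≥
P = 0, Q = 1 ↦ 0  <
P = 0, Q = 2 ↦ 0  <
P = 0, Q = 3 ↦ 0  <
P = 1, Q = 0 ↦ 0  <
P = 1, Q = 1 ↦ 3  ≥
P = 1, Q = 2 ↦ 1  <
P = 1, Q = 3 ↦ 1  <
P = 2, Q = 0 ↦ 0  <
P = 2, Q = 1 ↦ 1  <
P = 2, Q = 2 ↦ 3  ≥
P = 2, Q = 3 ↦ 2  <
P = 3, Q = 0 ↦ 0  <
P = 3, Q = 1 ↦ 1  <
P = 3, Q = 2 ↦ 2  <
P = 3, Q = 3 ↦ 3  ≥
So 4 of the 16 assignments meet the threshold.

4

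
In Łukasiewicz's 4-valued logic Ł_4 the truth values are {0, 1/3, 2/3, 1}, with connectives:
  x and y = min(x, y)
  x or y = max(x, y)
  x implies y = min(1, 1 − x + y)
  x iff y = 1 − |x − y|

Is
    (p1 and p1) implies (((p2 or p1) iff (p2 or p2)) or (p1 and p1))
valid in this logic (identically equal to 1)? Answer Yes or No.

p1 = 0, p2 = 0 ↦ 1
p1 = 0, p2 = 1/3 ↦ 1
p1 = 0, p2 = 2/3 ↦ 1
p1 = 0, p2 = 1 ↦ 1
p1 = 1/3, p2 = 0 ↦ 1
p1 = 1/3, p2 = 1/3 ↦ 1
p1 = 1/3, p2 = 2/3 ↦ 1
p1 = 1/3, p2 = 1 ↦ 1
p1 = 2/3, p2 = 0 ↦ 1
p1 = 2/3, p2 = 1/3 ↦ 1
p1 = 2/3, p2 = 2/3 ↦ 1
p1 = 2/3, p2 = 1 ↦ 1
p1 = 1, p2 = 0 ↦ 1
p1 = 1, p2 = 1/3 ↦ 1
p1 = 1, p2 = 2/3 ↦ 1
p1 = 1, p2 = 1 ↦ 1
Every assignment gives a value ≥ 1.

Yes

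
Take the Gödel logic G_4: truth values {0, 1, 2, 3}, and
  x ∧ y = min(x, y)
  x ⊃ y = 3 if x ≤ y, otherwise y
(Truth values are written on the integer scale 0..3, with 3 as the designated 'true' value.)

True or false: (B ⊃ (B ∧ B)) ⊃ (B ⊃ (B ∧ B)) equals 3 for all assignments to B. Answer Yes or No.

B = 0 ↦ 3
B = 1 ↦ 3
B = 2 ↦ 3
B = 3 ↦ 3
Every assignment gives a value ≥ 3.

Yes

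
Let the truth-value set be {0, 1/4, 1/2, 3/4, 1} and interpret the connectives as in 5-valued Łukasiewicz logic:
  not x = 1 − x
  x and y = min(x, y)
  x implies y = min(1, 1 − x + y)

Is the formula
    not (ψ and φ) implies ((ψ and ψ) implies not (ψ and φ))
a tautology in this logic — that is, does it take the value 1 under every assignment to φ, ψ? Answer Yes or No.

Yes

At φ = 3/4, ψ = 0, for instance:
ψ and φ = 0 and 3/4 = 0
not (ψ and φ) = not 0 = 1
ψ and ψ = 0 and 0 = 0
(ψ and ψ) implies not (ψ and φ) = 0 implies 1 = 1
not (ψ and φ) implies ((ψ and ψ) implies not (ψ and φ)) = 1 implies 1 = 1
and checking the remaining 24 assignments likewise gives ≥ 1 in every case.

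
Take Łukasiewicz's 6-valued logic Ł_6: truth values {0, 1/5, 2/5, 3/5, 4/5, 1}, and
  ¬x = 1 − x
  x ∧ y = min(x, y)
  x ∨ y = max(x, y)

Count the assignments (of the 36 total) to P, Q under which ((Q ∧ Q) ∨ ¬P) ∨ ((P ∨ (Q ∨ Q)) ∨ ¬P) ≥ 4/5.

value 1: 16 assignments (counts)
value 4/5: 12 assignments (counts)
value 3/5: 8 assignments
So 28 of the 36 assignments meet the threshold.

28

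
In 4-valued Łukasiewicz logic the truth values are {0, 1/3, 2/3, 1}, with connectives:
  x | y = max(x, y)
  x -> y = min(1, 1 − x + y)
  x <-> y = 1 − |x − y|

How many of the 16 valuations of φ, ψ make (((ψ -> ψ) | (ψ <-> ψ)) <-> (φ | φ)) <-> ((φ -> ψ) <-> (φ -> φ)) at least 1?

φ = 0, ψ = 0 ↦ 0  <
φ = 0, ψ = 1/3 ↦ 0  <
φ = 0, ψ = 2/3 ↦ 0  <
φ = 0, ψ = 1 ↦ 0  <
φ = 1/3, ψ = 0 ↦ 2/3  <
φ = 1/3, ψ = 1/3 ↦ 1/3  <
φ = 1/3, ψ = 2/3 ↦ 1/3  <
φ = 1/3, ψ = 1 ↦ 1/3  <
φ = 2/3, ψ = 0 ↦ 2/3  <
φ = 2/3, ψ = 1/3 ↦ 1  ≥
φ = 2/3, ψ = 2/3 ↦ 2/3  <
φ = 2/3, ψ = 1 ↦ 2/3  <
φ = 1, ψ = 0 ↦ 0  <
φ = 1, ψ = 1/3 ↦ 1/3  <
φ = 1, ψ = 2/3 ↦ 2/3  <
φ = 1, ψ = 1 ↦ 1  ≥
So 2 of the 16 assignments meet the threshold.

2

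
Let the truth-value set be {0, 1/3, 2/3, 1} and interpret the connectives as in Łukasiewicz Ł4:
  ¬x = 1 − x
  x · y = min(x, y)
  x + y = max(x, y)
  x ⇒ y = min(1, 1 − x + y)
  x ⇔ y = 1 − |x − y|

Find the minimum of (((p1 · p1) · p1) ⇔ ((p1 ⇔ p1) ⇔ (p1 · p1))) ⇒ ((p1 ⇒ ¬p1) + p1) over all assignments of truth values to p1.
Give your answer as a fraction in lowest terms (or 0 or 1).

2/3

Take p1 = 2/3:
p1 · p1 = 2/3 · 2/3 = 2/3
(p1 · p1) · p1 = 2/3 · 2/3 = 2/3
p1 ⇔ p1 = 2/3 ⇔ 2/3 = 1
p1 · p1 = 2/3 · 2/3 = 2/3
(p1 ⇔ p1) ⇔ (p1 · p1) = 1 ⇔ 2/3 = 2/3
((p1 · p1) · p1) ⇔ ((p1 ⇔ p1) ⇔ (p1 · p1)) = 2/3 ⇔ 2/3 = 1
¬p1 = ¬2/3 = 1/3
p1 ⇒ ¬p1 = 2/3 ⇒ 1/3 = 2/3
(p1 ⇒ ¬p1) + p1 = 2/3 + 2/3 = 2/3
(((p1 · p1) · p1) ⇔ ((p1 ⇔ p1) ⇔ (p1 · p1))) ⇒ ((p1 ⇒ ¬p1) + p1) = 1 ⇒ 2/3 = 2/3
No assignment yields a value below 2/3, so this is the minimum.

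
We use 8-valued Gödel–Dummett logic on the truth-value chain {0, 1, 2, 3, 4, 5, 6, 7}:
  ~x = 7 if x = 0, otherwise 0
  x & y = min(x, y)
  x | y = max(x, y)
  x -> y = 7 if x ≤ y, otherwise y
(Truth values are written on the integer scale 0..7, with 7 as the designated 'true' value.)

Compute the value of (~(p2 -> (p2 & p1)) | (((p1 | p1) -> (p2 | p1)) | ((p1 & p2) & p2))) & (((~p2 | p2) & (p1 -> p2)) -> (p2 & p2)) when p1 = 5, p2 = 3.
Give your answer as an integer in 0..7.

p2 & p1 = 3 & 5 = 3
p2 -> (p2 & p1) = 3 -> 3 = 7
~(p2 -> (p2 & p1)) = ~7 = 0
p1 | p1 = 5 | 5 = 5
p2 | p1 = 3 | 5 = 5
(p1 | p1) -> (p2 | p1) = 5 -> 5 = 7
p1 & p2 = 5 & 3 = 3
(p1 & p2) & p2 = 3 & 3 = 3
((p1 | p1) -> (p2 | p1)) | ((p1 & p2) & p2) = 7 | 3 = 7
~(p2 -> (p2 & p1)) | (((p1 | p1) -> (p2 | p1)) | ((p1 & p2) & p2)) = 0 | 7 = 7
~p2 = ~3 = 0
~p2 | p2 = 0 | 3 = 3
p1 -> p2 = 5 -> 3 = 3
(~p2 | p2) & (p1 -> p2) = 3 & 3 = 3
p2 & p2 = 3 & 3 = 3
((~p2 | p2) & (p1 -> p2)) -> (p2 & p2) = 3 -> 3 = 7
(~(p2 -> (p2 & p1)) | (((p1 | p1) -> (p2 | p1)) | ((p1 & p2) & p2))) & (((~p2 | p2) & (p1 -> p2)) -> (p2 & p2)) = 7 & 7 = 7

7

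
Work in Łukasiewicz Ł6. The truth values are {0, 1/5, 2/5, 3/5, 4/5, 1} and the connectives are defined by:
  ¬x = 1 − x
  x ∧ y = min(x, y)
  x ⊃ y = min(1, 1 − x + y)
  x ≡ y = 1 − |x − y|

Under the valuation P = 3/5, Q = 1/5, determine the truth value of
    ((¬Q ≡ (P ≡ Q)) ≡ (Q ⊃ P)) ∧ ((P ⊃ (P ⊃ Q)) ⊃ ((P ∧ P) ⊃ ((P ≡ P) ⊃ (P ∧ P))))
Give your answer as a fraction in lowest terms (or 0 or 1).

¬Q = ¬1/5 = 4/5
P ≡ Q = 3/5 ≡ 1/5 = 3/5
¬Q ≡ (P ≡ Q) = 4/5 ≡ 3/5 = 4/5
Q ⊃ P = 1/5 ⊃ 3/5 = 1
(¬Q ≡ (P ≡ Q)) ≡ (Q ⊃ P) = 4/5 ≡ 1 = 4/5
P ⊃ Q = 3/5 ⊃ 1/5 = 3/5
P ⊃ (P ⊃ Q) = 3/5 ⊃ 3/5 = 1
P ∧ P = 3/5 ∧ 3/5 = 3/5
P ≡ P = 3/5 ≡ 3/5 = 1
P ∧ P = 3/5 ∧ 3/5 = 3/5
(P ≡ P) ⊃ (P ∧ P) = 1 ⊃ 3/5 = 3/5
(P ∧ P) ⊃ ((P ≡ P) ⊃ (P ∧ P)) = 3/5 ⊃ 3/5 = 1
(P ⊃ (P ⊃ Q)) ⊃ ((P ∧ P) ⊃ ((P ≡ P) ⊃ (P ∧ P))) = 1 ⊃ 1 = 1
((¬Q ≡ (P ≡ Q)) ≡ (Q ⊃ P)) ∧ ((P ⊃ (P ⊃ Q)) ⊃ ((P ∧ P) ⊃ ((P ≡ P) ⊃ (P ∧ P)))) = 4/5 ∧ 1 = 4/5

4/5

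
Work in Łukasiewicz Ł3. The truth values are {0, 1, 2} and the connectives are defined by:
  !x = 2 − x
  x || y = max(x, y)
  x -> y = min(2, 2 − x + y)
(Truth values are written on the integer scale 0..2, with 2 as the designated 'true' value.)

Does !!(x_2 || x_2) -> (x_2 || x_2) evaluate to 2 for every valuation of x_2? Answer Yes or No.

Yes

x_2 = 0 ↦ 2
x_2 = 1 ↦ 2
x_2 = 2 ↦ 2
Every assignment gives a value ≥ 2.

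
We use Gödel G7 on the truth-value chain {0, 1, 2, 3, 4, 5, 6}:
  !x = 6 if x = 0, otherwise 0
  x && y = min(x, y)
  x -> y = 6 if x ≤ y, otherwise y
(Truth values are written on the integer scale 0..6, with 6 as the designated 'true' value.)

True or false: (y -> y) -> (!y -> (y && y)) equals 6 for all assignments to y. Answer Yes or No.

Counterexample: take y = 0.
y -> y = 0 -> 0 = 6
!y = !0 = 6
y && y = 0 && 0 = 0
!y -> (y && y) = 6 -> 0 = 0
(y -> y) -> (!y -> (y && y)) = 6 -> 0 = 0
This gives 0 ≠ 6.

No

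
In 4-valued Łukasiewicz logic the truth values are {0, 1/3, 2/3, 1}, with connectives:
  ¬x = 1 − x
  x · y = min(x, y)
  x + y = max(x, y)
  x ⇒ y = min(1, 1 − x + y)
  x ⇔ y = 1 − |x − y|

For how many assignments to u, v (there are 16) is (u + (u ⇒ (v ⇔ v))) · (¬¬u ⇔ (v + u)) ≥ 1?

u = 0, v = 0 ↦ 1  ≥
u = 0, v = 1/3 ↦ 2/3  <
u = 0, v = 2/3 ↦ 1/3  <
u = 0, v = 1 ↦ 0  <
u = 1/3, v = 0 ↦ 1  ≥
u = 1/3, v = 1/3 ↦ 1  ≥
u = 1/3, v = 2/3 ↦ 2/3  <
u = 1/3, v = 1 ↦ 1/3  <
u = 2/3, v = 0 ↦ 1  ≥
u = 2/3, v = 1/3 ↦ 1  ≥
u = 2/3, v = 2/3 ↦ 1  ≥
u = 2/3, v = 1 ↦ 2/3  <
u = 1, v = 0 ↦ 1  ≥
u = 1, v = 1/3 ↦ 1  ≥
u = 1, v = 2/3 ↦ 1  ≥
u = 1, v = 1 ↦ 1  ≥
So 10 of the 16 assignments meet the threshold.

10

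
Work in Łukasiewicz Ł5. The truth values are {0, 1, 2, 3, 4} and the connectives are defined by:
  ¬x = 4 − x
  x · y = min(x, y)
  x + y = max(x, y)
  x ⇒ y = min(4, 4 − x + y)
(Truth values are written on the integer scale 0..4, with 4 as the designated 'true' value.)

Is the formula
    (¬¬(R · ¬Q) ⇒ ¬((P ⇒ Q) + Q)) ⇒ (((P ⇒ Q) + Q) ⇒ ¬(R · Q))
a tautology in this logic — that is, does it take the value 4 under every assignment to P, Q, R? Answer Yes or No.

Counterexample: take P = 0, Q = 3, R = 2.
¬Q = ¬3 = 1
R · ¬Q = 2 · 1 = 1
¬(R · ¬Q) = ¬1 = 3
¬¬(R · ¬Q) = ¬3 = 1
P ⇒ Q = 0 ⇒ 3 = 4
(P ⇒ Q) + Q = 4 + 3 = 4
¬((P ⇒ Q) + Q) = ¬4 = 0
¬¬(R · ¬Q) ⇒ ¬((P ⇒ Q) + Q) = 1 ⇒ 0 = 3
P ⇒ Q = 0 ⇒ 3 = 4
(P ⇒ Q) + Q = 4 + 3 = 4
R · Q = 2 · 3 = 2
¬(R · Q) = ¬2 = 2
((P ⇒ Q) + Q) ⇒ ¬(R · Q) = 4 ⇒ 2 = 2
(¬¬(R · ¬Q) ⇒ ¬((P ⇒ Q) + Q)) ⇒ (((P ⇒ Q) + Q) ⇒ ¬(R · Q)) = 3 ⇒ 2 = 3
This gives 3 ≠ 4.

No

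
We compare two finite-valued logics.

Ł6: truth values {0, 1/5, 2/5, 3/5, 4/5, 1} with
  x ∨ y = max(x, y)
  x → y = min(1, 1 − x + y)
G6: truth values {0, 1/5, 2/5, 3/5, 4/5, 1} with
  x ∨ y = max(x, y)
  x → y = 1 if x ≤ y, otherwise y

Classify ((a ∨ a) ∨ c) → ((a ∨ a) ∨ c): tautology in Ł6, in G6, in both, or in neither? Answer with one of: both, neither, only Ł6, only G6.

In Ł6: every assignment gives 1 — tautology.
In G6: every assignment gives 1 — tautology.

both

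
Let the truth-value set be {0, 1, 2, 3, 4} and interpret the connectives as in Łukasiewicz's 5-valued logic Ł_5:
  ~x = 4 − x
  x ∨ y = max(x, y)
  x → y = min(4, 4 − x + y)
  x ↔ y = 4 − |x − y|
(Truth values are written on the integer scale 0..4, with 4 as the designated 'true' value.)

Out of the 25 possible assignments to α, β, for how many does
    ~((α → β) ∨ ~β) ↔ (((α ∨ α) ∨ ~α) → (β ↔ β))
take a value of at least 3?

0

value 2: 1 assignment
value 1: 5 assignments
value 0: 19 assignments
So 0 of the 25 assignments meet the threshold.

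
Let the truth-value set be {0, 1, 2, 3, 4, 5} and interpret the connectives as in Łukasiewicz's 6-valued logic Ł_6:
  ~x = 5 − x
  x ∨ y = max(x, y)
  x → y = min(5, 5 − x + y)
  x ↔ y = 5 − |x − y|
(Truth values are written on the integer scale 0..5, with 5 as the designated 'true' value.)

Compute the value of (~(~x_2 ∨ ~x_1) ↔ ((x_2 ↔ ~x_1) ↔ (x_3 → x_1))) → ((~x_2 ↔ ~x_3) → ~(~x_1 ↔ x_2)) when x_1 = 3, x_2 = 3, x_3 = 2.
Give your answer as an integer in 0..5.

3

~x_2 = ~3 = 2
~x_1 = ~3 = 2
~x_2 ∨ ~x_1 = 2 ∨ 2 = 2
~(~x_2 ∨ ~x_1) = ~2 = 3
~x_1 = ~3 = 2
x_2 ↔ ~x_1 = 3 ↔ 2 = 4
x_3 → x_1 = 2 → 3 = 5
(x_2 ↔ ~x_1) ↔ (x_3 → x_1) = 4 ↔ 5 = 4
~(~x_2 ∨ ~x_1) ↔ ((x_2 ↔ ~x_1) ↔ (x_3 → x_1)) = 3 ↔ 4 = 4
~x_2 = ~3 = 2
~x_3 = ~2 = 3
~x_2 ↔ ~x_3 = 2 ↔ 3 = 4
~x_1 = ~3 = 2
~x_1 ↔ x_2 = 2 ↔ 3 = 4
~(~x_1 ↔ x_2) = ~4 = 1
(~x_2 ↔ ~x_3) → ~(~x_1 ↔ x_2) = 4 → 1 = 2
(~(~x_2 ∨ ~x_1) ↔ ((x_2 ↔ ~x_1) ↔ (x_3 → x_1))) → ((~x_2 ↔ ~x_3) → ~(~x_1 ↔ x_2)) = 4 → 2 = 3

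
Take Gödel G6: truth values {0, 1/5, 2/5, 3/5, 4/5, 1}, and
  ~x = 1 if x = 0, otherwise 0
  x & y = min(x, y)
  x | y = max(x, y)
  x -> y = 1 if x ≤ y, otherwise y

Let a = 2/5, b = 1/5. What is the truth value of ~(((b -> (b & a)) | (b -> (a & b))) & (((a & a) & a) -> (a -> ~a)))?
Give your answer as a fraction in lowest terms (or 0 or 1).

1

b & a = 1/5 & 2/5 = 1/5
b -> (b & a) = 1/5 -> 1/5 = 1
a & b = 2/5 & 1/5 = 1/5
b -> (a & b) = 1/5 -> 1/5 = 1
(b -> (b & a)) | (b -> (a & b)) = 1 | 1 = 1
a & a = 2/5 & 2/5 = 2/5
(a & a) & a = 2/5 & 2/5 = 2/5
~a = ~2/5 = 0
a -> ~a = 2/5 -> 0 = 0
((a & a) & a) -> (a -> ~a) = 2/5 -> 0 = 0
((b -> (b & a)) | (b -> (a & b))) & (((a & a) & a) -> (a -> ~a)) = 1 & 0 = 0
~(((b -> (b & a)) | (b -> (a & b))) & (((a & a) & a) -> (a -> ~a))) = ~0 = 1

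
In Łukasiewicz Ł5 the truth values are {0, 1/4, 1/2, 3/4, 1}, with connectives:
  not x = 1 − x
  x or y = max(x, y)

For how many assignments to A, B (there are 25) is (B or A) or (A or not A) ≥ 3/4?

22

value 1: 13 assignments (counts)
value 3/4: 9 assignments (counts)
value 1/2: 3 assignments
So 22 of the 25 assignments meet the threshold.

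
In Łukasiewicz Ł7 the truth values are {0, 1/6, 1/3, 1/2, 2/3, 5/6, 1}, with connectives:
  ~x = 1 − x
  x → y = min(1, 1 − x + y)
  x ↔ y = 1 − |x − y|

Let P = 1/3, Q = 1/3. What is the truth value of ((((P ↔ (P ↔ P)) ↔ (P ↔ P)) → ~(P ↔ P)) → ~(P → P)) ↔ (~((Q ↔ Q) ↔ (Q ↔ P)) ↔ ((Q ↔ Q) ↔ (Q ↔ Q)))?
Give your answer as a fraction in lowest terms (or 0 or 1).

P ↔ P = 1/3 ↔ 1/3 = 1
P ↔ (P ↔ P) = 1/3 ↔ 1 = 1/3
P ↔ P = 1/3 ↔ 1/3 = 1
(P ↔ (P ↔ P)) ↔ (P ↔ P) = 1/3 ↔ 1 = 1/3
P ↔ P = 1/3 ↔ 1/3 = 1
~(P ↔ P) = ~1 = 0
((P ↔ (P ↔ P)) ↔ (P ↔ P)) → ~(P ↔ P) = 1/3 → 0 = 2/3
P → P = 1/3 → 1/3 = 1
~(P → P) = ~1 = 0
(((P ↔ (P ↔ P)) ↔ (P ↔ P)) → ~(P ↔ P)) → ~(P → P) = 2/3 → 0 = 1/3
Q ↔ Q = 1/3 ↔ 1/3 = 1
Q ↔ P = 1/3 ↔ 1/3 = 1
(Q ↔ Q) ↔ (Q ↔ P) = 1 ↔ 1 = 1
~((Q ↔ Q) ↔ (Q ↔ P)) = ~1 = 0
Q ↔ Q = 1/3 ↔ 1/3 = 1
Q ↔ Q = 1/3 ↔ 1/3 = 1
(Q ↔ Q) ↔ (Q ↔ Q) = 1 ↔ 1 = 1
~((Q ↔ Q) ↔ (Q ↔ P)) ↔ ((Q ↔ Q) ↔ (Q ↔ Q)) = 0 ↔ 1 = 0
((((P ↔ (P ↔ P)) ↔ (P ↔ P)) → ~(P ↔ P)) → ~(P → P)) ↔ (~((Q ↔ Q) ↔ (Q ↔ P)) ↔ ((Q ↔ Q) ↔ (Q ↔ Q))) = 1/3 ↔ 0 = 2/3

2/3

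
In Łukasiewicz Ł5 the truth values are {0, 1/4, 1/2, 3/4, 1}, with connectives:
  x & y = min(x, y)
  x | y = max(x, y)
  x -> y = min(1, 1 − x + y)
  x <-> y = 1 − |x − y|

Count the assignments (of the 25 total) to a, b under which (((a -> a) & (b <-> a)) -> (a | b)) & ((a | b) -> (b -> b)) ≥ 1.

value 1: 17 assignments (counts)
value 3/4: 3 assignments
value 1/2: 3 assignments
value 1/4: 1 assignment
value 0: 1 assignment
So 17 of the 25 assignments meet the threshold.

17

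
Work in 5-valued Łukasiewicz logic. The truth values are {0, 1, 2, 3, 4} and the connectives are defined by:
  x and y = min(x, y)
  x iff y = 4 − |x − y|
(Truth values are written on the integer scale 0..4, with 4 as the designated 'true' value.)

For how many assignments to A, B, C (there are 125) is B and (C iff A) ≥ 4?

value 4: 5 assignments (counts)
value 3: 21 assignments
value 2: 31 assignments
value 1: 35 assignments
value 0: 33 assignments
So 5 of the 125 assignments meet the threshold.

5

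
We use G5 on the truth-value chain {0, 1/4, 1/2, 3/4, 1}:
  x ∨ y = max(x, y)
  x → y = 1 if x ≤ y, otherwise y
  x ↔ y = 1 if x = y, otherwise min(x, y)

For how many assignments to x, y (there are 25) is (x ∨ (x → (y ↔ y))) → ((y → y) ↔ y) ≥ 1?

5

value 1: 5 assignments (counts)
value 3/4: 5 assignments
value 1/2: 5 assignments
value 1/4: 5 assignments
value 0: 5 assignments
So 5 of the 25 assignments meet the threshold.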